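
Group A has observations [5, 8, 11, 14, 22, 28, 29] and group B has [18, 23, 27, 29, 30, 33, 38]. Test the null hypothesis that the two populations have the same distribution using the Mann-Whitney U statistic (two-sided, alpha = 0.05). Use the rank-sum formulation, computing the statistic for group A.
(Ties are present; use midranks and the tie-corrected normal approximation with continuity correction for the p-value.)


Step 1: Combine and sort all 14 observations; assign midranks.
sorted (value, group): (5,X), (8,X), (11,X), (14,X), (18,Y), (22,X), (23,Y), (27,Y), (28,X), (29,X), (29,Y), (30,Y), (33,Y), (38,Y)
ranks: 5->1, 8->2, 11->3, 14->4, 18->5, 22->6, 23->7, 27->8, 28->9, 29->10.5, 29->10.5, 30->12, 33->13, 38->14
Step 2: Rank sum for X: R1 = 1 + 2 + 3 + 4 + 6 + 9 + 10.5 = 35.5.
Step 3: U_X = R1 - n1(n1+1)/2 = 35.5 - 7*8/2 = 35.5 - 28 = 7.5.
       U_Y = n1*n2 - U_X = 49 - 7.5 = 41.5.
Step 4: Ties are present, so use the tie-corrected normal approximation (with continuity correction) for the p-value.
Step 5: p-value = 0.034806; compare to alpha = 0.05. reject H0.

U_X = 7.5, p = 0.034806, reject H0 at alpha = 0.05.


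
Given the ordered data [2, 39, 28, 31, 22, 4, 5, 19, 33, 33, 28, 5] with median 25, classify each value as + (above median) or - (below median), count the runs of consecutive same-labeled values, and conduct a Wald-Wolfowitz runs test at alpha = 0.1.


Step 1: Compute median = 25; label A = above, B = below.
Labels in order: BAAABBBBAAAB  (n_A = 6, n_B = 6)
Step 2: Count runs R = 5.
Step 3: Under H0 (random ordering), E[R] = 2*n_A*n_B/(n_A+n_B) + 1 = 2*6*6/12 + 1 = 7.0000.
        Var[R] = 2*n_A*n_B*(2*n_A*n_B - n_A - n_B) / ((n_A+n_B)^2 * (n_A+n_B-1)) = 4320/1584 = 2.7273.
        SD[R] = 1.6514.
Step 4: Continuity-corrected z = (R + 0.5 - E[R]) / SD[R] = (5 + 0.5 - 7.0000) / 1.6514 = -0.9083.
Step 5: Two-sided p-value via normal approximation = 2*(1 - Phi(|z|)) = 0.363722.
Step 6: alpha = 0.1. fail to reject H0.

R = 5, z = -0.9083, p = 0.363722, fail to reject H0.


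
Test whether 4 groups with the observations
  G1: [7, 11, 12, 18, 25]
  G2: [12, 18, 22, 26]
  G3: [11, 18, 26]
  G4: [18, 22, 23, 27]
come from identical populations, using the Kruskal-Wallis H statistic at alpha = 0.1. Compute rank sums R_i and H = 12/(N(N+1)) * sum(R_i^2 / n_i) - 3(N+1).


Step 1: Combine all N = 16 observations and assign midranks.
sorted (value, group, rank): (7,G1,1), (11,G1,2.5), (11,G3,2.5), (12,G1,4.5), (12,G2,4.5), (18,G1,7.5), (18,G2,7.5), (18,G3,7.5), (18,G4,7.5), (22,G2,10.5), (22,G4,10.5), (23,G4,12), (25,G1,13), (26,G2,14.5), (26,G3,14.5), (27,G4,16)
Step 2: Sum ranks within each group.
R_1 = 28.5 (n_1 = 5)
R_2 = 37 (n_2 = 4)
R_3 = 24.5 (n_3 = 3)
R_4 = 46 (n_4 = 4)
Step 3: H = 12/(N(N+1)) * sum(R_i^2/n_i) - 3(N+1)
     = 12/(16*17) * (28.5^2/5 + 37^2/4 + 24.5^2/3 + 46^2/4) - 3*17
     = 0.044118 * 1233.78 - 51
     = 3.431618.
Step 4: Ties present; correction factor C = 1 - 84/(16^3 - 16) = 0.979412. Corrected H = 3.431618 / 0.979412 = 3.503754.
Step 5: Under H0, H ~ chi^2(3); p-value = 0.320276.
Step 6: alpha = 0.1. fail to reject H0.

H = 3.5038, df = 3, p = 0.320276, fail to reject H0.


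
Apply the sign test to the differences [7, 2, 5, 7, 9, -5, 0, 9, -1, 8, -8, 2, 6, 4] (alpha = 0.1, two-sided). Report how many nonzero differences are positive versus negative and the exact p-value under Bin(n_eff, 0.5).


Step 1: Discard zero differences. Original n = 14; n_eff = number of nonzero differences = 13.
Nonzero differences (with sign): +7, +2, +5, +7, +9, -5, +9, -1, +8, -8, +2, +6, +4
Step 2: Count signs: positive = 10, negative = 3.
Step 3: Under H0: P(positive) = 0.5, so the number of positives S ~ Bin(13, 0.5).
Step 4: Two-sided exact p-value = sum of Bin(13,0.5) probabilities at or below the observed probability = 0.092285.
Step 5: alpha = 0.1. reject H0.

n_eff = 13, pos = 10, neg = 3, p = 0.092285, reject H0.


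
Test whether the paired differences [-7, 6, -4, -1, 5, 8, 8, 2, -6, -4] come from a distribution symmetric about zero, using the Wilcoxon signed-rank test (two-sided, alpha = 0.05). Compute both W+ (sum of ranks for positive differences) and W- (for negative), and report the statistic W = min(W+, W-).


Step 1: Drop any zero differences (none here) and take |d_i|.
|d| = [7, 6, 4, 1, 5, 8, 8, 2, 6, 4]
Step 2: Midrank |d_i| (ties get averaged ranks).
ranks: |7|->8, |6|->6.5, |4|->3.5, |1|->1, |5|->5, |8|->9.5, |8|->9.5, |2|->2, |6|->6.5, |4|->3.5
Step 3: Attach original signs; sum ranks with positive sign and with negative sign.
W+ = 6.5 + 5 + 9.5 + 9.5 + 2 = 32.5
W- = 8 + 3.5 + 1 + 6.5 + 3.5 = 22.5
(Check: W+ + W- = 55 should equal n(n+1)/2 = 55.)
Step 4: Test statistic W = min(W+, W-) = 22.5.
Step 5: Ties in |d|, so use the tie-corrected normal approximation.
        E[W] = n(n+1)/4 = 10*11/4 = 27.5.
        Tie groups: |d|=4 (t=2), |d|=6 (t=2), |d|=8 (t=2); sum(t^3 - t) = 18.
        Var[W] = n(n+1)(2n+1)/24 - sum(t^3-t)/48 = 2310/24 - 18/48 = 95.875.
        z = (W - E[W]) / sqrt(Var[W]) = (22.5 - 27.5) / 9.7916 = -0.5106.
        Two-sided p = 2*Phi(z) = 0.609601.
Step 6: alpha = 0.05. fail to reject H0.

W+ = 32.5, W- = 22.5, W = min = 22.5, p = 0.609601, fail to reject H0.


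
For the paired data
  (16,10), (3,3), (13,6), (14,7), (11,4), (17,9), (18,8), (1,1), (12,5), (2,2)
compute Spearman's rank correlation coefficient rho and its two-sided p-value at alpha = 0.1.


Step 1: Rank x and y separately (midranks; no ties here).
rank(x): 16->8, 3->3, 13->6, 14->7, 11->4, 17->9, 18->10, 1->1, 12->5, 2->2
rank(y): 10->10, 3->3, 6->6, 7->7, 4->4, 9->9, 8->8, 1->1, 5->5, 2->2
Step 2: d_i = R_x(i) - R_y(i); compute d_i^2.
  (8-10)^2=4, (3-3)^2=0, (6-6)^2=0, (7-7)^2=0, (4-4)^2=0, (9-9)^2=0, (10-8)^2=4, (1-1)^2=0, (5-5)^2=0, (2-2)^2=0
sum(d^2) = 8.
Step 3: rho = 1 - 6*8 / (10*(10^2 - 1)) = 1 - 48/990 = 0.951515.
Step 4: Under H0, t = rho * sqrt((n-2)/(1-rho^2)) = 8.7493 ~ t(8).
Step 5: Two-sided p-value from the t-distribution with 8 df = 0.000023.
Step 6: alpha = 0.1. reject H0.

rho = 0.9515, p = 0.000023, reject H0 at alpha = 0.1.


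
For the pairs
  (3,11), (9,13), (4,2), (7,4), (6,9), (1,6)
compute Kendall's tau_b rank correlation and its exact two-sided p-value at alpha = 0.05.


Step 1: Enumerate the 15 unordered pairs (i,j) with i<j and classify each by sign(x_j-x_i) * sign(y_j-y_i).
  (1,2):dx=+6,dy=+2->C; (1,3):dx=+1,dy=-9->D; (1,4):dx=+4,dy=-7->D; (1,5):dx=+3,dy=-2->D
  (1,6):dx=-2,dy=-5->C; (2,3):dx=-5,dy=-11->C; (2,4):dx=-2,dy=-9->C; (2,5):dx=-3,dy=-4->C
  (2,6):dx=-8,dy=-7->C; (3,4):dx=+3,dy=+2->C; (3,5):dx=+2,dy=+7->C; (3,6):dx=-3,dy=+4->D
  (4,5):dx=-1,dy=+5->D; (4,6):dx=-6,dy=+2->D; (5,6):dx=-5,dy=-3->C
Step 2: C = 9, D = 6, total pairs = 15.
Step 3: tau = (C - D)/(n(n-1)/2) = (9 - 6)/15 = 0.200000.
Step 4: Exact two-sided p-value (enumerate n! = 720 permutations of y under H0): p = 0.719444.
Step 5: alpha = 0.05. fail to reject H0.

tau_b = 0.2000 (C=9, D=6), p = 0.719444, fail to reject H0.


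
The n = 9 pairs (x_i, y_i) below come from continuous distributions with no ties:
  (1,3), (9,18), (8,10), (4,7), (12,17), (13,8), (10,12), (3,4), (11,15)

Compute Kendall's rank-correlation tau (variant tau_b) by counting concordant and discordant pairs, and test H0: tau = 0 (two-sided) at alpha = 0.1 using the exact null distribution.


Step 1: Enumerate the 36 unordered pairs (i,j) with i<j and classify each by sign(x_j-x_i) * sign(y_j-y_i).
  (1,2):dx=+8,dy=+15->C; (1,3):dx=+7,dy=+7->C; (1,4):dx=+3,dy=+4->C; (1,5):dx=+11,dy=+14->C
  (1,6):dx=+12,dy=+5->C; (1,7):dx=+9,dy=+9->C; (1,8):dx=+2,dy=+1->C; (1,9):dx=+10,dy=+12->C
  (2,3):dx=-1,dy=-8->C; (2,4):dx=-5,dy=-11->C; (2,5):dx=+3,dy=-1->D; (2,6):dx=+4,dy=-10->D
  (2,7):dx=+1,dy=-6->D; (2,8):dx=-6,dy=-14->C; (2,9):dx=+2,dy=-3->D; (3,4):dx=-4,dy=-3->C
  (3,5):dx=+4,dy=+7->C; (3,6):dx=+5,dy=-2->D; (3,7):dx=+2,dy=+2->C; (3,8):dx=-5,dy=-6->C
  (3,9):dx=+3,dy=+5->C; (4,5):dx=+8,dy=+10->C; (4,6):dx=+9,dy=+1->C; (4,7):dx=+6,dy=+5->C
  (4,8):dx=-1,dy=-3->C; (4,9):dx=+7,dy=+8->C; (5,6):dx=+1,dy=-9->D; (5,7):dx=-2,dy=-5->C
  (5,8):dx=-9,dy=-13->C; (5,9):dx=-1,dy=-2->C; (6,7):dx=-3,dy=+4->D; (6,8):dx=-10,dy=-4->C
  (6,9):dx=-2,dy=+7->D; (7,8):dx=-7,dy=-8->C; (7,9):dx=+1,dy=+3->C; (8,9):dx=+8,dy=+11->C
Step 2: C = 28, D = 8, total pairs = 36.
Step 3: tau = (C - D)/(n(n-1)/2) = (28 - 8)/36 = 0.555556.
Step 4: Exact two-sided p-value (enumerate n! = 362880 permutations of y under H0): p = 0.044615.
Step 5: alpha = 0.1. reject H0.

tau_b = 0.5556 (C=28, D=8), p = 0.044615, reject H0.


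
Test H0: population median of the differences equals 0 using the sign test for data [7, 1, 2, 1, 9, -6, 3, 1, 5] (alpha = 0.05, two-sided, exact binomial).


Step 1: Discard zero differences. Original n = 9; n_eff = number of nonzero differences = 9.
Nonzero differences (with sign): +7, +1, +2, +1, +9, -6, +3, +1, +5
Step 2: Count signs: positive = 8, negative = 1.
Step 3: Under H0: P(positive) = 0.5, so the number of positives S ~ Bin(9, 0.5).
Step 4: Two-sided exact p-value = sum of Bin(9,0.5) probabilities at or below the observed probability = 0.039062.
Step 5: alpha = 0.05. reject H0.

n_eff = 9, pos = 8, neg = 1, p = 0.039062, reject H0.


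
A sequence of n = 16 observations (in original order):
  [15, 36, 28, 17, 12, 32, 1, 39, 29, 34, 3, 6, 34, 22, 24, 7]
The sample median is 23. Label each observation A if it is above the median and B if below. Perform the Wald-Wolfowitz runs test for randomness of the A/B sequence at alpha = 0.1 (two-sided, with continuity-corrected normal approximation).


Step 1: Compute median = 23; label A = above, B = below.
Labels in order: BAABBABAAABBABAB  (n_A = 8, n_B = 8)
Step 2: Count runs R = 11.
Step 3: Under H0 (random ordering), E[R] = 2*n_A*n_B/(n_A+n_B) + 1 = 2*8*8/16 + 1 = 9.0000.
        Var[R] = 2*n_A*n_B*(2*n_A*n_B - n_A - n_B) / ((n_A+n_B)^2 * (n_A+n_B-1)) = 14336/3840 = 3.7333.
        SD[R] = 1.9322.
Step 4: Continuity-corrected z = (R - 0.5 - E[R]) / SD[R] = (11 - 0.5 - 9.0000) / 1.9322 = 0.7763.
Step 5: Two-sided p-value via normal approximation = 2*(1 - Phi(|z|)) = 0.437558.
Step 6: alpha = 0.1. fail to reject H0.

R = 11, z = 0.7763, p = 0.437558, fail to reject H0.


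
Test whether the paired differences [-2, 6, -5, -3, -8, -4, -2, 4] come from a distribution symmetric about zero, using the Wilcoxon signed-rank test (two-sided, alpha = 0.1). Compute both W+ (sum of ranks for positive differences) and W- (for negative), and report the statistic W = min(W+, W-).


Step 1: Drop any zero differences (none here) and take |d_i|.
|d| = [2, 6, 5, 3, 8, 4, 2, 4]
Step 2: Midrank |d_i| (ties get averaged ranks).
ranks: |2|->1.5, |6|->7, |5|->6, |3|->3, |8|->8, |4|->4.5, |2|->1.5, |4|->4.5
Step 3: Attach original signs; sum ranks with positive sign and with negative sign.
W+ = 7 + 4.5 = 11.5
W- = 1.5 + 6 + 3 + 8 + 4.5 + 1.5 = 24.5
(Check: W+ + W- = 36 should equal n(n+1)/2 = 36.)
Step 4: Test statistic W = min(W+, W-) = 11.5.
Step 5: Ties in |d|, so use the tie-corrected normal approximation.
        E[W] = n(n+1)/4 = 8*9/4 = 18.
        Tie groups: |d|=2 (t=2), |d|=4 (t=2); sum(t^3 - t) = 12.
        Var[W] = n(n+1)(2n+1)/24 - sum(t^3-t)/48 = 1224/24 - 12/48 = 50.75.
        z = (W - E[W]) / sqrt(Var[W]) = (11.5 - 18) / 7.1239 = -0.9124.
        Two-sided p = 2*Phi(z) = 0.361547.
Step 6: alpha = 0.1. fail to reject H0.

W+ = 11.5, W- = 24.5, W = min = 11.5, p = 0.361547, fail to reject H0.


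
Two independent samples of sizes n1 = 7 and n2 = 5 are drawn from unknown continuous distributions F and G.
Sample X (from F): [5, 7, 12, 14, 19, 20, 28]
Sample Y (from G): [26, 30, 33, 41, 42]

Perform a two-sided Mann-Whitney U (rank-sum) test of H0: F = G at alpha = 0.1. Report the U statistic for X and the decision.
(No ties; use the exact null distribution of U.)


Step 1: Combine and sort all 12 observations; assign midranks.
sorted (value, group): (5,X), (7,X), (12,X), (14,X), (19,X), (20,X), (26,Y), (28,X), (30,Y), (33,Y), (41,Y), (42,Y)
ranks: 5->1, 7->2, 12->3, 14->4, 19->5, 20->6, 26->7, 28->8, 30->9, 33->10, 41->11, 42->12
Step 2: Rank sum for X: R1 = 1 + 2 + 3 + 4 + 5 + 6 + 8 = 29.
Step 3: U_X = R1 - n1(n1+1)/2 = 29 - 7*8/2 = 29 - 28 = 1.
       U_Y = n1*n2 - U_X = 35 - 1 = 34.
Step 4: No ties, so the exact null distribution of U (based on enumerating the C(12,7) = 792 equally likely rank assignments) gives the two-sided p-value.
Step 5: p-value = 0.005051; compare to alpha = 0.1. reject H0.

U_X = 1, p = 0.005051, reject H0 at alpha = 0.1.


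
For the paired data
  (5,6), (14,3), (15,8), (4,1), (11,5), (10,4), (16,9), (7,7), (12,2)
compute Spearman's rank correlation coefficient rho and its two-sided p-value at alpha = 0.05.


Step 1: Rank x and y separately (midranks; no ties here).
rank(x): 5->2, 14->7, 15->8, 4->1, 11->5, 10->4, 16->9, 7->3, 12->6
rank(y): 6->6, 3->3, 8->8, 1->1, 5->5, 4->4, 9->9, 7->7, 2->2
Step 2: d_i = R_x(i) - R_y(i); compute d_i^2.
  (2-6)^2=16, (7-3)^2=16, (8-8)^2=0, (1-1)^2=0, (5-5)^2=0, (4-4)^2=0, (9-9)^2=0, (3-7)^2=16, (6-2)^2=16
sum(d^2) = 64.
Step 3: rho = 1 - 6*64 / (9*(9^2 - 1)) = 1 - 384/720 = 0.466667.
Step 4: Under H0, t = rho * sqrt((n-2)/(1-rho^2)) = 1.3960 ~ t(7).
Step 5: Two-sided p-value from the t-distribution with 7 df = 0.205386.
Step 6: alpha = 0.05. fail to reject H0.

rho = 0.4667, p = 0.205386, fail to reject H0 at alpha = 0.05.


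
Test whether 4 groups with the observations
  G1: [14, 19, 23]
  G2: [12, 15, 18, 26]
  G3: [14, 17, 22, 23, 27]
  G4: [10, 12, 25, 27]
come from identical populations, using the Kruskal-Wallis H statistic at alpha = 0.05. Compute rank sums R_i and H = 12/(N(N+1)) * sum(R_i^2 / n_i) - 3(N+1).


Step 1: Combine all N = 16 observations and assign midranks.
sorted (value, group, rank): (10,G4,1), (12,G2,2.5), (12,G4,2.5), (14,G1,4.5), (14,G3,4.5), (15,G2,6), (17,G3,7), (18,G2,8), (19,G1,9), (22,G3,10), (23,G1,11.5), (23,G3,11.5), (25,G4,13), (26,G2,14), (27,G3,15.5), (27,G4,15.5)
Step 2: Sum ranks within each group.
R_1 = 25 (n_1 = 3)
R_2 = 30.5 (n_2 = 4)
R_3 = 48.5 (n_3 = 5)
R_4 = 32 (n_4 = 4)
Step 3: H = 12/(N(N+1)) * sum(R_i^2/n_i) - 3(N+1)
     = 12/(16*17) * (25^2/3 + 30.5^2/4 + 48.5^2/5 + 32^2/4) - 3*17
     = 0.044118 * 1167.35 - 51
     = 0.500551.
Step 4: Ties present; correction factor C = 1 - 24/(16^3 - 16) = 0.994118. Corrected H = 0.500551 / 0.994118 = 0.503513.
Step 5: Under H0, H ~ chi^2(3); p-value = 0.918119.
Step 6: alpha = 0.05. fail to reject H0.

H = 0.5035, df = 3, p = 0.918119, fail to reject H0.


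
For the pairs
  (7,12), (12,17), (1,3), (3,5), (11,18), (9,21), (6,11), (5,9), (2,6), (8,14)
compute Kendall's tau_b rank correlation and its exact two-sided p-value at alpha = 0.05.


Step 1: Enumerate the 45 unordered pairs (i,j) with i<j and classify each by sign(x_j-x_i) * sign(y_j-y_i).
  (1,2):dx=+5,dy=+5->C; (1,3):dx=-6,dy=-9->C; (1,4):dx=-4,dy=-7->C; (1,5):dx=+4,dy=+6->C
  (1,6):dx=+2,dy=+9->C; (1,7):dx=-1,dy=-1->C; (1,8):dx=-2,dy=-3->C; (1,9):dx=-5,dy=-6->C
  (1,10):dx=+1,dy=+2->C; (2,3):dx=-11,dy=-14->C; (2,4):dx=-9,dy=-12->C; (2,5):dx=-1,dy=+1->D
  (2,6):dx=-3,dy=+4->D; (2,7):dx=-6,dy=-6->C; (2,8):dx=-7,dy=-8->C; (2,9):dx=-10,dy=-11->C
  (2,10):dx=-4,dy=-3->C; (3,4):dx=+2,dy=+2->C; (3,5):dx=+10,dy=+15->C; (3,6):dx=+8,dy=+18->C
  (3,7):dx=+5,dy=+8->C; (3,8):dx=+4,dy=+6->C; (3,9):dx=+1,dy=+3->C; (3,10):dx=+7,dy=+11->C
  (4,5):dx=+8,dy=+13->C; (4,6):dx=+6,dy=+16->C; (4,7):dx=+3,dy=+6->C; (4,8):dx=+2,dy=+4->C
  (4,9):dx=-1,dy=+1->D; (4,10):dx=+5,dy=+9->C; (5,6):dx=-2,dy=+3->D; (5,7):dx=-5,dy=-7->C
  (5,8):dx=-6,dy=-9->C; (5,9):dx=-9,dy=-12->C; (5,10):dx=-3,dy=-4->C; (6,7):dx=-3,dy=-10->C
  (6,8):dx=-4,dy=-12->C; (6,9):dx=-7,dy=-15->C; (6,10):dx=-1,dy=-7->C; (7,8):dx=-1,dy=-2->C
  (7,9):dx=-4,dy=-5->C; (7,10):dx=+2,dy=+3->C; (8,9):dx=-3,dy=-3->C; (8,10):dx=+3,dy=+5->C
  (9,10):dx=+6,dy=+8->C
Step 2: C = 41, D = 4, total pairs = 45.
Step 3: tau = (C - D)/(n(n-1)/2) = (41 - 4)/45 = 0.822222.
Step 4: Exact two-sided p-value (enumerate n! = 3628800 permutations of y under H0): p = 0.000358.
Step 5: alpha = 0.05. reject H0.

tau_b = 0.8222 (C=41, D=4), p = 0.000358, reject H0.


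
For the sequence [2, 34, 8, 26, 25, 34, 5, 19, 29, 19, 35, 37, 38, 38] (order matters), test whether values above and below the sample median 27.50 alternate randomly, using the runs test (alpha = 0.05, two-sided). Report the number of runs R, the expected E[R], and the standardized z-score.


Step 1: Compute median = 27.50; label A = above, B = below.
Labels in order: BABBBABBABAAAA  (n_A = 7, n_B = 7)
Step 2: Count runs R = 8.
Step 3: Under H0 (random ordering), E[R] = 2*n_A*n_B/(n_A+n_B) + 1 = 2*7*7/14 + 1 = 8.0000.
        Var[R] = 2*n_A*n_B*(2*n_A*n_B - n_A - n_B) / ((n_A+n_B)^2 * (n_A+n_B-1)) = 8232/2548 = 3.2308.
        SD[R] = 1.7974.
Step 4: R = E[R], so z = 0 with no continuity correction.
Step 5: Two-sided p-value via normal approximation = 2*(1 - Phi(|z|)) = 1.000000.
Step 6: alpha = 0.05. fail to reject H0.

R = 8, z = 0.0000, p = 1.000000, fail to reject H0.


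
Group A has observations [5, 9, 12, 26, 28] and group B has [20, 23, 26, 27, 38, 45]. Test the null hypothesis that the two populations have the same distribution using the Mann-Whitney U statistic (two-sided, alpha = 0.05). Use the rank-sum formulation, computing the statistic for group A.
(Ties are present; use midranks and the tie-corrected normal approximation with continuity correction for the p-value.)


Step 1: Combine and sort all 11 observations; assign midranks.
sorted (value, group): (5,X), (9,X), (12,X), (20,Y), (23,Y), (26,X), (26,Y), (27,Y), (28,X), (38,Y), (45,Y)
ranks: 5->1, 9->2, 12->3, 20->4, 23->5, 26->6.5, 26->6.5, 27->8, 28->9, 38->10, 45->11
Step 2: Rank sum for X: R1 = 1 + 2 + 3 + 6.5 + 9 = 21.5.
Step 3: U_X = R1 - n1(n1+1)/2 = 21.5 - 5*6/2 = 21.5 - 15 = 6.5.
       U_Y = n1*n2 - U_X = 30 - 6.5 = 23.5.
Step 4: Ties are present, so use the tie-corrected normal approximation (with continuity correction) for the p-value.
Step 5: p-value = 0.143215; compare to alpha = 0.05. fail to reject H0.

U_X = 6.5, p = 0.143215, fail to reject H0 at alpha = 0.05.


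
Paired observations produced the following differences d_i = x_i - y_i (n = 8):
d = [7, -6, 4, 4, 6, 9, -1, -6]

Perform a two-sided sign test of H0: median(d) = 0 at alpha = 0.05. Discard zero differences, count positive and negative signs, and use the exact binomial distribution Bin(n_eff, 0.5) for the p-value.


Step 1: Discard zero differences. Original n = 8; n_eff = number of nonzero differences = 8.
Nonzero differences (with sign): +7, -6, +4, +4, +6, +9, -1, -6
Step 2: Count signs: positive = 5, negative = 3.
Step 3: Under H0: P(positive) = 0.5, so the number of positives S ~ Bin(8, 0.5).
Step 4: Two-sided exact p-value = sum of Bin(8,0.5) probabilities at or below the observed probability = 0.726562.
Step 5: alpha = 0.05. fail to reject H0.

n_eff = 8, pos = 5, neg = 3, p = 0.726562, fail to reject H0.


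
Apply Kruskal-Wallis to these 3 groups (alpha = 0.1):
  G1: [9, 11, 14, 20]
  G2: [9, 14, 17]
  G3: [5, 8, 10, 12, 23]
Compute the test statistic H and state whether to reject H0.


Step 1: Combine all N = 12 observations and assign midranks.
sorted (value, group, rank): (5,G3,1), (8,G3,2), (9,G1,3.5), (9,G2,3.5), (10,G3,5), (11,G1,6), (12,G3,7), (14,G1,8.5), (14,G2,8.5), (17,G2,10), (20,G1,11), (23,G3,12)
Step 2: Sum ranks within each group.
R_1 = 29 (n_1 = 4)
R_2 = 22 (n_2 = 3)
R_3 = 27 (n_3 = 5)
Step 3: H = 12/(N(N+1)) * sum(R_i^2/n_i) - 3(N+1)
     = 12/(12*13) * (29^2/4 + 22^2/3 + 27^2/5) - 3*13
     = 0.076923 * 517.383 - 39
     = 0.798718.
Step 4: Ties present; correction factor C = 1 - 12/(12^3 - 12) = 0.993007. Corrected H = 0.798718 / 0.993007 = 0.804343.
Step 5: Under H0, H ~ chi^2(2); p-value = 0.668866.
Step 6: alpha = 0.1. fail to reject H0.

H = 0.8043, df = 2, p = 0.668866, fail to reject H0.


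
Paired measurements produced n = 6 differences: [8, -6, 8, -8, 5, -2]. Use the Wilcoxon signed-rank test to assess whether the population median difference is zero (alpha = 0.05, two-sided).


Step 1: Drop any zero differences (none here) and take |d_i|.
|d| = [8, 6, 8, 8, 5, 2]
Step 2: Midrank |d_i| (ties get averaged ranks).
ranks: |8|->5, |6|->3, |8|->5, |8|->5, |5|->2, |2|->1
Step 3: Attach original signs; sum ranks with positive sign and with negative sign.
W+ = 5 + 5 + 2 = 12
W- = 3 + 5 + 1 = 9
(Check: W+ + W- = 21 should equal n(n+1)/2 = 21.)
Step 4: Test statistic W = min(W+, W-) = 9.
Step 5: Ties in |d|, so use the tie-corrected normal approximation.
        E[W] = n(n+1)/4 = 6*7/4 = 10.5.
        Tie groups: |d|=8 (t=3); sum(t^3 - t) = 24.
        Var[W] = n(n+1)(2n+1)/24 - sum(t^3-t)/48 = 546/24 - 24/48 = 22.25.
        z = (W - E[W]) / sqrt(Var[W]) = (9 - 10.5) / 4.7170 = -0.3180.
        Two-sided p = 2*Phi(z) = 0.750485.
Step 6: alpha = 0.05. fail to reject H0.

W+ = 12, W- = 9, W = min = 9, p = 0.750485, fail to reject H0.


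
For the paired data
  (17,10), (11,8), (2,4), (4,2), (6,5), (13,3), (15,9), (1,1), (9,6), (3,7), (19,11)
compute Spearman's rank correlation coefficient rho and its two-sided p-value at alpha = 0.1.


Step 1: Rank x and y separately (midranks; no ties here).
rank(x): 17->10, 11->7, 2->2, 4->4, 6->5, 13->8, 15->9, 1->1, 9->6, 3->3, 19->11
rank(y): 10->10, 8->8, 4->4, 2->2, 5->5, 3->3, 9->9, 1->1, 6->6, 7->7, 11->11
Step 2: d_i = R_x(i) - R_y(i); compute d_i^2.
  (10-10)^2=0, (7-8)^2=1, (2-4)^2=4, (4-2)^2=4, (5-5)^2=0, (8-3)^2=25, (9-9)^2=0, (1-1)^2=0, (6-6)^2=0, (3-7)^2=16, (11-11)^2=0
sum(d^2) = 50.
Step 3: rho = 1 - 6*50 / (11*(11^2 - 1)) = 1 - 300/1320 = 0.772727.
Step 4: Under H0, t = rho * sqrt((n-2)/(1-rho^2)) = 3.6522 ~ t(9).
Step 5: Two-sided p-value from the t-distribution with 9 df = 0.005299.
Step 6: alpha = 0.1. reject H0.

rho = 0.7727, p = 0.005299, reject H0 at alpha = 0.1.


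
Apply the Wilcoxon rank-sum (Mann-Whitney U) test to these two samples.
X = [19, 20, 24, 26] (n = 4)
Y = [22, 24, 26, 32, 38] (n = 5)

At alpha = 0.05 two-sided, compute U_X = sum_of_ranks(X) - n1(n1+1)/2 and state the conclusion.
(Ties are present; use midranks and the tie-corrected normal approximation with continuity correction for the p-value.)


Step 1: Combine and sort all 9 observations; assign midranks.
sorted (value, group): (19,X), (20,X), (22,Y), (24,X), (24,Y), (26,X), (26,Y), (32,Y), (38,Y)
ranks: 19->1, 20->2, 22->3, 24->4.5, 24->4.5, 26->6.5, 26->6.5, 32->8, 38->9
Step 2: Rank sum for X: R1 = 1 + 2 + 4.5 + 6.5 = 14.
Step 3: U_X = R1 - n1(n1+1)/2 = 14 - 4*5/2 = 14 - 10 = 4.
       U_Y = n1*n2 - U_X = 20 - 4 = 16.
Step 4: Ties are present, so use the tie-corrected normal approximation (with continuity correction) for the p-value.
Step 5: p-value = 0.174277; compare to alpha = 0.05. fail to reject H0.

U_X = 4, p = 0.174277, fail to reject H0 at alpha = 0.05.


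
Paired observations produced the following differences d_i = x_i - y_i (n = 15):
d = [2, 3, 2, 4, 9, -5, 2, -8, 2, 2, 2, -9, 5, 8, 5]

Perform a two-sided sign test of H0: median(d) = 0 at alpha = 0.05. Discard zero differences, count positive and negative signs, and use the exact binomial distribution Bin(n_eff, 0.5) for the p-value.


Step 1: Discard zero differences. Original n = 15; n_eff = number of nonzero differences = 15.
Nonzero differences (with sign): +2, +3, +2, +4, +9, -5, +2, -8, +2, +2, +2, -9, +5, +8, +5
Step 2: Count signs: positive = 12, negative = 3.
Step 3: Under H0: P(positive) = 0.5, so the number of positives S ~ Bin(15, 0.5).
Step 4: Two-sided exact p-value = sum of Bin(15,0.5) probabilities at or below the observed probability = 0.035156.
Step 5: alpha = 0.05. reject H0.

n_eff = 15, pos = 12, neg = 3, p = 0.035156, reject H0.


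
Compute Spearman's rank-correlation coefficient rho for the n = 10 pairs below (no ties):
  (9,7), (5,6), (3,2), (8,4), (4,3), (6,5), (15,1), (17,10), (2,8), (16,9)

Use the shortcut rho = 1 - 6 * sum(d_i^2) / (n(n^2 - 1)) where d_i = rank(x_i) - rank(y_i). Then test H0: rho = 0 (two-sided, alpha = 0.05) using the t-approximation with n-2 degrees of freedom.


Step 1: Rank x and y separately (midranks; no ties here).
rank(x): 9->7, 5->4, 3->2, 8->6, 4->3, 6->5, 15->8, 17->10, 2->1, 16->9
rank(y): 7->7, 6->6, 2->2, 4->4, 3->3, 5->5, 1->1, 10->10, 8->8, 9->9
Step 2: d_i = R_x(i) - R_y(i); compute d_i^2.
  (7-7)^2=0, (4-6)^2=4, (2-2)^2=0, (6-4)^2=4, (3-3)^2=0, (5-5)^2=0, (8-1)^2=49, (10-10)^2=0, (1-8)^2=49, (9-9)^2=0
sum(d^2) = 106.
Step 3: rho = 1 - 6*106 / (10*(10^2 - 1)) = 1 - 636/990 = 0.357576.
Step 4: Under H0, t = rho * sqrt((n-2)/(1-rho^2)) = 1.0830 ~ t(8).
Step 5: Two-sided p-value from the t-distribution with 8 df = 0.310376.
Step 6: alpha = 0.05. fail to reject H0.

rho = 0.3576, p = 0.310376, fail to reject H0 at alpha = 0.05.


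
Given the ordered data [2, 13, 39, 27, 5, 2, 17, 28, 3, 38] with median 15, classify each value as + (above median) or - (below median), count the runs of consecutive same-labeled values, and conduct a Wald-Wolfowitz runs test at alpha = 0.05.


Step 1: Compute median = 15; label A = above, B = below.
Labels in order: BBAABBAABA  (n_A = 5, n_B = 5)
Step 2: Count runs R = 6.
Step 3: Under H0 (random ordering), E[R] = 2*n_A*n_B/(n_A+n_B) + 1 = 2*5*5/10 + 1 = 6.0000.
        Var[R] = 2*n_A*n_B*(2*n_A*n_B - n_A - n_B) / ((n_A+n_B)^2 * (n_A+n_B-1)) = 2000/900 = 2.2222.
        SD[R] = 1.4907.
Step 4: R = E[R], so z = 0 with no continuity correction.
Step 5: Two-sided p-value via normal approximation = 2*(1 - Phi(|z|)) = 1.000000.
Step 6: alpha = 0.05. fail to reject H0.

R = 6, z = 0.0000, p = 1.000000, fail to reject H0.


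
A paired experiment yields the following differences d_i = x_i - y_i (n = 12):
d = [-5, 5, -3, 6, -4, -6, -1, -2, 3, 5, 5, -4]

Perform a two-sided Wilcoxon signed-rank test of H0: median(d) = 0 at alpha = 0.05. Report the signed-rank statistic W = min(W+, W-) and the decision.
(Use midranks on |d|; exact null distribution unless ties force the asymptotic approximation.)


Step 1: Drop any zero differences (none here) and take |d_i|.
|d| = [5, 5, 3, 6, 4, 6, 1, 2, 3, 5, 5, 4]
Step 2: Midrank |d_i| (ties get averaged ranks).
ranks: |5|->8.5, |5|->8.5, |3|->3.5, |6|->11.5, |4|->5.5, |6|->11.5, |1|->1, |2|->2, |3|->3.5, |5|->8.5, |5|->8.5, |4|->5.5
Step 3: Attach original signs; sum ranks with positive sign and with negative sign.
W+ = 8.5 + 11.5 + 3.5 + 8.5 + 8.5 = 40.5
W- = 8.5 + 3.5 + 5.5 + 11.5 + 1 + 2 + 5.5 = 37.5
(Check: W+ + W- = 78 should equal n(n+1)/2 = 78.)
Step 4: Test statistic W = min(W+, W-) = 37.5.
Step 5: Ties in |d|, so use the tie-corrected normal approximation.
        E[W] = n(n+1)/4 = 12*13/4 = 39.
        Tie groups: |d|=3 (t=2), |d|=4 (t=2), |d|=5 (t=4), |d|=6 (t=2); sum(t^3 - t) = 78.
        Var[W] = n(n+1)(2n+1)/24 - sum(t^3-t)/48 = 3900/24 - 78/48 = 160.875.
        z = (W - E[W]) / sqrt(Var[W]) = (37.5 - 39) / 12.6837 = -0.1183.
        Two-sided p = 2*Phi(z) = 0.905860.
Step 6: alpha = 0.05. fail to reject H0.

W+ = 40.5, W- = 37.5, W = min = 37.5, p = 0.905860, fail to reject H0.


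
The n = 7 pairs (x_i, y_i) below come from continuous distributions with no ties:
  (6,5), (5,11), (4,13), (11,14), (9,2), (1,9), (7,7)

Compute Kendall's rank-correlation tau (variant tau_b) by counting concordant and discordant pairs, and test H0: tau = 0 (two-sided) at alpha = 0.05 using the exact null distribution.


Step 1: Enumerate the 21 unordered pairs (i,j) with i<j and classify each by sign(x_j-x_i) * sign(y_j-y_i).
  (1,2):dx=-1,dy=+6->D; (1,3):dx=-2,dy=+8->D; (1,4):dx=+5,dy=+9->C; (1,5):dx=+3,dy=-3->D
  (1,6):dx=-5,dy=+4->D; (1,7):dx=+1,dy=+2->C; (2,3):dx=-1,dy=+2->D; (2,4):dx=+6,dy=+3->C
  (2,5):dx=+4,dy=-9->D; (2,6):dx=-4,dy=-2->C; (2,7):dx=+2,dy=-4->D; (3,4):dx=+7,dy=+1->C
  (3,5):dx=+5,dy=-11->D; (3,6):dx=-3,dy=-4->C; (3,7):dx=+3,dy=-6->D; (4,5):dx=-2,dy=-12->C
  (4,6):dx=-10,dy=-5->C; (4,7):dx=-4,dy=-7->C; (5,6):dx=-8,dy=+7->D; (5,7):dx=-2,dy=+5->D
  (6,7):dx=+6,dy=-2->D
Step 2: C = 9, D = 12, total pairs = 21.
Step 3: tau = (C - D)/(n(n-1)/2) = (9 - 12)/21 = -0.142857.
Step 4: Exact two-sided p-value (enumerate n! = 5040 permutations of y under H0): p = 0.772619.
Step 5: alpha = 0.05. fail to reject H0.

tau_b = -0.1429 (C=9, D=12), p = 0.772619, fail to reject H0.


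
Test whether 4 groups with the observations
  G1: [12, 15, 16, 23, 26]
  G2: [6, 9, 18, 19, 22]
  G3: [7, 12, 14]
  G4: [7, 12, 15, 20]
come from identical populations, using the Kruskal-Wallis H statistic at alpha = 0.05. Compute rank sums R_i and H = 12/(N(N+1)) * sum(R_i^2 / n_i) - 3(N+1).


Step 1: Combine all N = 17 observations and assign midranks.
sorted (value, group, rank): (6,G2,1), (7,G3,2.5), (7,G4,2.5), (9,G2,4), (12,G1,6), (12,G3,6), (12,G4,6), (14,G3,8), (15,G1,9.5), (15,G4,9.5), (16,G1,11), (18,G2,12), (19,G2,13), (20,G4,14), (22,G2,15), (23,G1,16), (26,G1,17)
Step 2: Sum ranks within each group.
R_1 = 59.5 (n_1 = 5)
R_2 = 45 (n_2 = 5)
R_3 = 16.5 (n_3 = 3)
R_4 = 32 (n_4 = 4)
Step 3: H = 12/(N(N+1)) * sum(R_i^2/n_i) - 3(N+1)
     = 12/(17*18) * (59.5^2/5 + 45^2/5 + 16.5^2/3 + 32^2/4) - 3*18
     = 0.039216 * 1459.8 - 54
     = 3.247059.
Step 4: Ties present; correction factor C = 1 - 36/(17^3 - 17) = 0.992647. Corrected H = 3.247059 / 0.992647 = 3.271111.
Step 5: Under H0, H ~ chi^2(3); p-value = 0.351684.
Step 6: alpha = 0.05. fail to reject H0.

H = 3.2711, df = 3, p = 0.351684, fail to reject H0.


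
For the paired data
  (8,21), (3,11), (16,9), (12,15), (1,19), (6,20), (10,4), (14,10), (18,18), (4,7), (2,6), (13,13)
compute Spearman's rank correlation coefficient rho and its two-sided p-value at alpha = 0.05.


Step 1: Rank x and y separately (midranks; no ties here).
rank(x): 8->6, 3->3, 16->11, 12->8, 1->1, 6->5, 10->7, 14->10, 18->12, 4->4, 2->2, 13->9
rank(y): 21->12, 11->6, 9->4, 15->8, 19->10, 20->11, 4->1, 10->5, 18->9, 7->3, 6->2, 13->7
Step 2: d_i = R_x(i) - R_y(i); compute d_i^2.
  (6-12)^2=36, (3-6)^2=9, (11-4)^2=49, (8-8)^2=0, (1-10)^2=81, (5-11)^2=36, (7-1)^2=36, (10-5)^2=25, (12-9)^2=9, (4-3)^2=1, (2-2)^2=0, (9-7)^2=4
sum(d^2) = 286.
Step 3: rho = 1 - 6*286 / (12*(12^2 - 1)) = 1 - 1716/1716 = 0.000000.
Step 4: Under H0, t = rho * sqrt((n-2)/(1-rho^2)) = 0.0000 ~ t(10).
Step 5: Two-sided p-value from the t-distribution with 10 df = 1.000000.
Step 6: alpha = 0.05. fail to reject H0.

rho = 0.0000, p = 1.000000, fail to reject H0 at alpha = 0.05.


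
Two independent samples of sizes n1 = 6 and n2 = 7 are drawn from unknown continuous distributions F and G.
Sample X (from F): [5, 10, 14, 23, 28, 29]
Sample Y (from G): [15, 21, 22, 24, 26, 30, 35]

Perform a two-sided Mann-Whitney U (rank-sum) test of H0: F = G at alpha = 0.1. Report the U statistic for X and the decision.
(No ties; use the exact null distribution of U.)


Step 1: Combine and sort all 13 observations; assign midranks.
sorted (value, group): (5,X), (10,X), (14,X), (15,Y), (21,Y), (22,Y), (23,X), (24,Y), (26,Y), (28,X), (29,X), (30,Y), (35,Y)
ranks: 5->1, 10->2, 14->3, 15->4, 21->5, 22->6, 23->7, 24->8, 26->9, 28->10, 29->11, 30->12, 35->13
Step 2: Rank sum for X: R1 = 1 + 2 + 3 + 7 + 10 + 11 = 34.
Step 3: U_X = R1 - n1(n1+1)/2 = 34 - 6*7/2 = 34 - 21 = 13.
       U_Y = n1*n2 - U_X = 42 - 13 = 29.
Step 4: No ties, so the exact null distribution of U (based on enumerating the C(13,6) = 1716 equally likely rank assignments) gives the two-sided p-value.
Step 5: p-value = 0.294872; compare to alpha = 0.1. fail to reject H0.

U_X = 13, p = 0.294872, fail to reject H0 at alpha = 0.1.


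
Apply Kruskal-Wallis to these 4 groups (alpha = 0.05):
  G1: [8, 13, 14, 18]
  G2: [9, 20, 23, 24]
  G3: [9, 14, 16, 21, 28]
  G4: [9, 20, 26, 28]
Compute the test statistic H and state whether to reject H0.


Step 1: Combine all N = 17 observations and assign midranks.
sorted (value, group, rank): (8,G1,1), (9,G2,3), (9,G3,3), (9,G4,3), (13,G1,5), (14,G1,6.5), (14,G3,6.5), (16,G3,8), (18,G1,9), (20,G2,10.5), (20,G4,10.5), (21,G3,12), (23,G2,13), (24,G2,14), (26,G4,15), (28,G3,16.5), (28,G4,16.5)
Step 2: Sum ranks within each group.
R_1 = 21.5 (n_1 = 4)
R_2 = 40.5 (n_2 = 4)
R_3 = 46 (n_3 = 5)
R_4 = 45 (n_4 = 4)
Step 3: H = 12/(N(N+1)) * sum(R_i^2/n_i) - 3(N+1)
     = 12/(17*18) * (21.5^2/4 + 40.5^2/4 + 46^2/5 + 45^2/4) - 3*18
     = 0.039216 * 1455.08 - 54
     = 3.061765.
Step 4: Ties present; correction factor C = 1 - 42/(17^3 - 17) = 0.991422. Corrected H = 3.061765 / 0.991422 = 3.088257.
Step 5: Under H0, H ~ chi^2(3); p-value = 0.378217.
Step 6: alpha = 0.05. fail to reject H0.

H = 3.0883, df = 3, p = 0.378217, fail to reject H0.


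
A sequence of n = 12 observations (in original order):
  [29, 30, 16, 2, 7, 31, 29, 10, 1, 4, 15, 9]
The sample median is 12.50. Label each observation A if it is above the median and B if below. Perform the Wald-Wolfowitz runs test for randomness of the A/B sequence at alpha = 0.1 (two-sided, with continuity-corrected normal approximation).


Step 1: Compute median = 12.50; label A = above, B = below.
Labels in order: AAABBAABBBAB  (n_A = 6, n_B = 6)
Step 2: Count runs R = 6.
Step 3: Under H0 (random ordering), E[R] = 2*n_A*n_B/(n_A+n_B) + 1 = 2*6*6/12 + 1 = 7.0000.
        Var[R] = 2*n_A*n_B*(2*n_A*n_B - n_A - n_B) / ((n_A+n_B)^2 * (n_A+n_B-1)) = 4320/1584 = 2.7273.
        SD[R] = 1.6514.
Step 4: Continuity-corrected z = (R + 0.5 - E[R]) / SD[R] = (6 + 0.5 - 7.0000) / 1.6514 = -0.3028.
Step 5: Two-sided p-value via normal approximation = 2*(1 - Phi(|z|)) = 0.762069.
Step 6: alpha = 0.1. fail to reject H0.

R = 6, z = -0.3028, p = 0.762069, fail to reject H0.


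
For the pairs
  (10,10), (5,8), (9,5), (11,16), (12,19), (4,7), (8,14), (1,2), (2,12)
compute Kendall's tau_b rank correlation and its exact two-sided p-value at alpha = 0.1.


Step 1: Enumerate the 36 unordered pairs (i,j) with i<j and classify each by sign(x_j-x_i) * sign(y_j-y_i).
  (1,2):dx=-5,dy=-2->C; (1,3):dx=-1,dy=-5->C; (1,4):dx=+1,dy=+6->C; (1,5):dx=+2,dy=+9->C
  (1,6):dx=-6,dy=-3->C; (1,7):dx=-2,dy=+4->D; (1,8):dx=-9,dy=-8->C; (1,9):dx=-8,dy=+2->D
  (2,3):dx=+4,dy=-3->D; (2,4):dx=+6,dy=+8->C; (2,5):dx=+7,dy=+11->C; (2,6):dx=-1,dy=-1->C
  (2,7):dx=+3,dy=+6->C; (2,8):dx=-4,dy=-6->C; (2,9):dx=-3,dy=+4->D; (3,4):dx=+2,dy=+11->C
  (3,5):dx=+3,dy=+14->C; (3,6):dx=-5,dy=+2->D; (3,7):dx=-1,dy=+9->D; (3,8):dx=-8,dy=-3->C
  (3,9):dx=-7,dy=+7->D; (4,5):dx=+1,dy=+3->C; (4,6):dx=-7,dy=-9->C; (4,7):dx=-3,dy=-2->C
  (4,8):dx=-10,dy=-14->C; (4,9):dx=-9,dy=-4->C; (5,6):dx=-8,dy=-12->C; (5,7):dx=-4,dy=-5->C
  (5,8):dx=-11,dy=-17->C; (5,9):dx=-10,dy=-7->C; (6,7):dx=+4,dy=+7->C; (6,8):dx=-3,dy=-5->C
  (6,9):dx=-2,dy=+5->D; (7,8):dx=-7,dy=-12->C; (7,9):dx=-6,dy=-2->C; (8,9):dx=+1,dy=+10->C
Step 2: C = 28, D = 8, total pairs = 36.
Step 3: tau = (C - D)/(n(n-1)/2) = (28 - 8)/36 = 0.555556.
Step 4: Exact two-sided p-value (enumerate n! = 362880 permutations of y under H0): p = 0.044615.
Step 5: alpha = 0.1. reject H0.

tau_b = 0.5556 (C=28, D=8), p = 0.044615, reject H0.


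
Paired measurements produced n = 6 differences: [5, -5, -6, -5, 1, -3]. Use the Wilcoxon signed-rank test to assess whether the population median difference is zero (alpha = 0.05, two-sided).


Step 1: Drop any zero differences (none here) and take |d_i|.
|d| = [5, 5, 6, 5, 1, 3]
Step 2: Midrank |d_i| (ties get averaged ranks).
ranks: |5|->4, |5|->4, |6|->6, |5|->4, |1|->1, |3|->2
Step 3: Attach original signs; sum ranks with positive sign and with negative sign.
W+ = 4 + 1 = 5
W- = 4 + 6 + 4 + 2 = 16
(Check: W+ + W- = 21 should equal n(n+1)/2 = 21.)
Step 4: Test statistic W = min(W+, W-) = 5.
Step 5: Ties in |d|, so use the tie-corrected normal approximation.
        E[W] = n(n+1)/4 = 6*7/4 = 10.5.
        Tie groups: |d|=5 (t=3); sum(t^3 - t) = 24.
        Var[W] = n(n+1)(2n+1)/24 - sum(t^3-t)/48 = 546/24 - 24/48 = 22.25.
        z = (W - E[W]) / sqrt(Var[W]) = (5 - 10.5) / 4.7170 = -1.1660.
        Two-sided p = 2*Phi(z) = 0.243615.
Step 6: alpha = 0.05. fail to reject H0.

W+ = 5, W- = 16, W = min = 5, p = 0.243615, fail to reject H0.


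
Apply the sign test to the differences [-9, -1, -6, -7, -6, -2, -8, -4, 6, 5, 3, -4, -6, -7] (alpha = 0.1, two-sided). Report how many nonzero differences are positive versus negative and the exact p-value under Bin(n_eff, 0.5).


Step 1: Discard zero differences. Original n = 14; n_eff = number of nonzero differences = 14.
Nonzero differences (with sign): -9, -1, -6, -7, -6, -2, -8, -4, +6, +5, +3, -4, -6, -7
Step 2: Count signs: positive = 3, negative = 11.
Step 3: Under H0: P(positive) = 0.5, so the number of positives S ~ Bin(14, 0.5).
Step 4: Two-sided exact p-value = sum of Bin(14,0.5) probabilities at or below the observed probability = 0.057373.
Step 5: alpha = 0.1. reject H0.

n_eff = 14, pos = 3, neg = 11, p = 0.057373, reject H0.


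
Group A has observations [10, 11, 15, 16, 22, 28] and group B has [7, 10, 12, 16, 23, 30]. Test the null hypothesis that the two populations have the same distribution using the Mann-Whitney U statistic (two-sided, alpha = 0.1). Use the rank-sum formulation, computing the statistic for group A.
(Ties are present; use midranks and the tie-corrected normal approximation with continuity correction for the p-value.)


Step 1: Combine and sort all 12 observations; assign midranks.
sorted (value, group): (7,Y), (10,X), (10,Y), (11,X), (12,Y), (15,X), (16,X), (16,Y), (22,X), (23,Y), (28,X), (30,Y)
ranks: 7->1, 10->2.5, 10->2.5, 11->4, 12->5, 15->6, 16->7.5, 16->7.5, 22->9, 23->10, 28->11, 30->12
Step 2: Rank sum for X: R1 = 2.5 + 4 + 6 + 7.5 + 9 + 11 = 40.
Step 3: U_X = R1 - n1(n1+1)/2 = 40 - 6*7/2 = 40 - 21 = 19.
       U_Y = n1*n2 - U_X = 36 - 19 = 17.
Step 4: Ties are present, so use the tie-corrected normal approximation (with continuity correction) for the p-value.
Step 5: p-value = 0.935962; compare to alpha = 0.1. fail to reject H0.

U_X = 19, p = 0.935962, fail to reject H0 at alpha = 0.1.


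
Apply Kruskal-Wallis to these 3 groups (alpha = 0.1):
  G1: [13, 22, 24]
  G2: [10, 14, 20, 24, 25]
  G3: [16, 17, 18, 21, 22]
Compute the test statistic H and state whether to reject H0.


Step 1: Combine all N = 13 observations and assign midranks.
sorted (value, group, rank): (10,G2,1), (13,G1,2), (14,G2,3), (16,G3,4), (17,G3,5), (18,G3,6), (20,G2,7), (21,G3,8), (22,G1,9.5), (22,G3,9.5), (24,G1,11.5), (24,G2,11.5), (25,G2,13)
Step 2: Sum ranks within each group.
R_1 = 23 (n_1 = 3)
R_2 = 35.5 (n_2 = 5)
R_3 = 32.5 (n_3 = 5)
Step 3: H = 12/(N(N+1)) * sum(R_i^2/n_i) - 3(N+1)
     = 12/(13*14) * (23^2/3 + 35.5^2/5 + 32.5^2/5) - 3*14
     = 0.065934 * 639.633 - 42
     = 0.173626.
Step 4: Ties present; correction factor C = 1 - 12/(13^3 - 13) = 0.994505. Corrected H = 0.173626 / 0.994505 = 0.174586.
Step 5: Under H0, H ~ chi^2(2); p-value = 0.916409.
Step 6: alpha = 0.1. fail to reject H0.

H = 0.1746, df = 2, p = 0.916409, fail to reject H0.


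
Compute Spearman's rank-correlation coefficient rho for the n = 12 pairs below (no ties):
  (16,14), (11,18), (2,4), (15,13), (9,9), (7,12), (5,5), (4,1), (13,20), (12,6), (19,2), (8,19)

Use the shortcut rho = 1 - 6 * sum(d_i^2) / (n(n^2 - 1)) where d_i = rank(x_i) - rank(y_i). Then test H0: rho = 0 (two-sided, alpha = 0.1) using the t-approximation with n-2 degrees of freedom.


Step 1: Rank x and y separately (midranks; no ties here).
rank(x): 16->11, 11->7, 2->1, 15->10, 9->6, 7->4, 5->3, 4->2, 13->9, 12->8, 19->12, 8->5
rank(y): 14->9, 18->10, 4->3, 13->8, 9->6, 12->7, 5->4, 1->1, 20->12, 6->5, 2->2, 19->11
Step 2: d_i = R_x(i) - R_y(i); compute d_i^2.
  (11-9)^2=4, (7-10)^2=9, (1-3)^2=4, (10-8)^2=4, (6-6)^2=0, (4-7)^2=9, (3-4)^2=1, (2-1)^2=1, (9-12)^2=9, (8-5)^2=9, (12-2)^2=100, (5-11)^2=36
sum(d^2) = 186.
Step 3: rho = 1 - 6*186 / (12*(12^2 - 1)) = 1 - 1116/1716 = 0.349650.
Step 4: Under H0, t = rho * sqrt((n-2)/(1-rho^2)) = 1.1802 ~ t(10).
Step 5: Two-sided p-value from the t-distribution with 10 df = 0.265239.
Step 6: alpha = 0.1. fail to reject H0.

rho = 0.3497, p = 0.265239, fail to reject H0 at alpha = 0.1.


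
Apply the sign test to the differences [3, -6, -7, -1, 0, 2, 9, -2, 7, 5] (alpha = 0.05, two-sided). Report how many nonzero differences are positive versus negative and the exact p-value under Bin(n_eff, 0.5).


Step 1: Discard zero differences. Original n = 10; n_eff = number of nonzero differences = 9.
Nonzero differences (with sign): +3, -6, -7, -1, +2, +9, -2, +7, +5
Step 2: Count signs: positive = 5, negative = 4.
Step 3: Under H0: P(positive) = 0.5, so the number of positives S ~ Bin(9, 0.5).
Step 4: Two-sided exact p-value = sum of Bin(9,0.5) probabilities at or below the observed probability = 1.000000.
Step 5: alpha = 0.05. fail to reject H0.

n_eff = 9, pos = 5, neg = 4, p = 1.000000, fail to reject H0.
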